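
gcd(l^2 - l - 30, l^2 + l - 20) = l + 5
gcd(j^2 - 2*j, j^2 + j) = j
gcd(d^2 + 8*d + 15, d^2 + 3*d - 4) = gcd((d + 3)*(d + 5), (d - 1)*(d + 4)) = 1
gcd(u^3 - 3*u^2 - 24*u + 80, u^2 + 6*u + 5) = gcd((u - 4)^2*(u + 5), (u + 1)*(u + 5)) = u + 5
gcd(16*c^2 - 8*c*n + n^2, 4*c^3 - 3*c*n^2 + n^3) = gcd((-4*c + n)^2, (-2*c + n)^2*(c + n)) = 1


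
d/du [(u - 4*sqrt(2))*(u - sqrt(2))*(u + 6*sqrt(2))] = 3*u^2 + 2*sqrt(2)*u - 52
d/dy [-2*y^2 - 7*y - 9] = -4*y - 7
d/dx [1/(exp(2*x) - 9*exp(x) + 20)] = (9 - 2*exp(x))*exp(x)/(exp(2*x) - 9*exp(x) + 20)^2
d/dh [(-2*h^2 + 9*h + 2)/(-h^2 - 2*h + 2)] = (13*h^2 - 4*h + 22)/(h^4 + 4*h^3 - 8*h + 4)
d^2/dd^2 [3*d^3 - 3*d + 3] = 18*d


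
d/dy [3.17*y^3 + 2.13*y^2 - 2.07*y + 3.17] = 9.51*y^2 + 4.26*y - 2.07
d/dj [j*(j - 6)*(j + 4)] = 3*j^2 - 4*j - 24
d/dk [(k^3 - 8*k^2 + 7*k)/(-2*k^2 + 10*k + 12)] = (-k^4 + 10*k^3 - 15*k^2 - 96*k + 42)/(2*(k^4 - 10*k^3 + 13*k^2 + 60*k + 36))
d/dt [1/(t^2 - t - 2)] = (1 - 2*t)/(-t^2 + t + 2)^2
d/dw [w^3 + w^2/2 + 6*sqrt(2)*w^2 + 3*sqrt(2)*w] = 3*w^2 + w + 12*sqrt(2)*w + 3*sqrt(2)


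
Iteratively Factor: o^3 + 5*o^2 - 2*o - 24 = (o + 3)*(o^2 + 2*o - 8) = (o + 3)*(o + 4)*(o - 2)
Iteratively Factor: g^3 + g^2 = (g + 1)*(g^2) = g*(g + 1)*(g)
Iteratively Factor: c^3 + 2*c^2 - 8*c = (c + 4)*(c^2 - 2*c) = c*(c + 4)*(c - 2)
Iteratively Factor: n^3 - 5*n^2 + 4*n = (n - 4)*(n^2 - n) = (n - 4)*(n - 1)*(n)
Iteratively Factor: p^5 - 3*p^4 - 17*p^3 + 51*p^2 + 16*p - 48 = (p + 4)*(p^4 - 7*p^3 + 11*p^2 + 7*p - 12) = (p + 1)*(p + 4)*(p^3 - 8*p^2 + 19*p - 12) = (p - 4)*(p + 1)*(p + 4)*(p^2 - 4*p + 3) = (p - 4)*(p - 3)*(p + 1)*(p + 4)*(p - 1)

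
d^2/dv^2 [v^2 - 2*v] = 2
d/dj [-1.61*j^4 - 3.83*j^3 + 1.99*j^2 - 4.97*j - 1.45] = -6.44*j^3 - 11.49*j^2 + 3.98*j - 4.97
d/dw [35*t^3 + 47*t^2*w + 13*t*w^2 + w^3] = 47*t^2 + 26*t*w + 3*w^2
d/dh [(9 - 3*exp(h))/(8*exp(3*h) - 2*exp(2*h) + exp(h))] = 3*(16*exp(3*h) - 74*exp(2*h) + 12*exp(h) - 3)*exp(-h)/(64*exp(4*h) - 32*exp(3*h) + 20*exp(2*h) - 4*exp(h) + 1)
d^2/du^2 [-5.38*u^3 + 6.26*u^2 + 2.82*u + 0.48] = 12.52 - 32.28*u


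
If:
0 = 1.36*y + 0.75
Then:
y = -0.55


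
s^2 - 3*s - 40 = (s - 8)*(s + 5)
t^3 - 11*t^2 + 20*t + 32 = (t - 8)*(t - 4)*(t + 1)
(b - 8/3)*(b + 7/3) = b^2 - b/3 - 56/9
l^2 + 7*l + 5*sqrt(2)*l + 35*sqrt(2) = (l + 7)*(l + 5*sqrt(2))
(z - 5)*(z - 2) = z^2 - 7*z + 10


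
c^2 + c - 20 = (c - 4)*(c + 5)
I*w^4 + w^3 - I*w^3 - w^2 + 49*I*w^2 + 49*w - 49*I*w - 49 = (w - 7*I)*(w - I)*(w + 7*I)*(I*w - I)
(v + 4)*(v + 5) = v^2 + 9*v + 20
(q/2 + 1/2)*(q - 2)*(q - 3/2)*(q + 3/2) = q^4/2 - q^3/2 - 17*q^2/8 + 9*q/8 + 9/4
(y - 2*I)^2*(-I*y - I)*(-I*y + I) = -y^4 + 4*I*y^3 + 5*y^2 - 4*I*y - 4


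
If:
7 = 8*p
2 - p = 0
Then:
No Solution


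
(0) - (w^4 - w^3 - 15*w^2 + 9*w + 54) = -w^4 + w^3 + 15*w^2 - 9*w - 54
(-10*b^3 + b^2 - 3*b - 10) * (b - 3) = -10*b^4 + 31*b^3 - 6*b^2 - b + 30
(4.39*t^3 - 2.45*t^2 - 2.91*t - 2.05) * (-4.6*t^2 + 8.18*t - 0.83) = -20.194*t^5 + 47.1802*t^4 - 10.2987*t^3 - 12.3403*t^2 - 14.3537*t + 1.7015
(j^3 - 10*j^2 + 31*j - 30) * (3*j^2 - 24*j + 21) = 3*j^5 - 54*j^4 + 354*j^3 - 1044*j^2 + 1371*j - 630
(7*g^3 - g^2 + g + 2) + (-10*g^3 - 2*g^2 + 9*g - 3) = -3*g^3 - 3*g^2 + 10*g - 1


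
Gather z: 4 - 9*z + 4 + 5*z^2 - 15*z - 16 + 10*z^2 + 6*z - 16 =15*z^2 - 18*z - 24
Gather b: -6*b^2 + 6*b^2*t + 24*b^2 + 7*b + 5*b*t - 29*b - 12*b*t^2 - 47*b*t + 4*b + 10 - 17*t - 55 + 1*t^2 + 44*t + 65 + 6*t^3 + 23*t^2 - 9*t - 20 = b^2*(6*t + 18) + b*(-12*t^2 - 42*t - 18) + 6*t^3 + 24*t^2 + 18*t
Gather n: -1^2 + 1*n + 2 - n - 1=0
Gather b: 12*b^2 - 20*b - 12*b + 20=12*b^2 - 32*b + 20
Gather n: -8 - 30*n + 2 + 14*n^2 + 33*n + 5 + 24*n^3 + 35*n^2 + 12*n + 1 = 24*n^3 + 49*n^2 + 15*n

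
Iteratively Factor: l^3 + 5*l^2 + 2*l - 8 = (l + 2)*(l^2 + 3*l - 4) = (l - 1)*(l + 2)*(l + 4)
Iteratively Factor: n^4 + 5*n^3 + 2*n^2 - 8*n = (n)*(n^3 + 5*n^2 + 2*n - 8) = n*(n - 1)*(n^2 + 6*n + 8) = n*(n - 1)*(n + 2)*(n + 4)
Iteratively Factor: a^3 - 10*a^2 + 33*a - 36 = (a - 4)*(a^2 - 6*a + 9) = (a - 4)*(a - 3)*(a - 3)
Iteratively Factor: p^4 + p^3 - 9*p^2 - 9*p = (p + 1)*(p^3 - 9*p) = p*(p + 1)*(p^2 - 9) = p*(p - 3)*(p + 1)*(p + 3)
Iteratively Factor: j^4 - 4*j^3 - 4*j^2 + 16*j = (j + 2)*(j^3 - 6*j^2 + 8*j) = (j - 2)*(j + 2)*(j^2 - 4*j) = j*(j - 2)*(j + 2)*(j - 4)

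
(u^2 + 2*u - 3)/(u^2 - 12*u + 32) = (u^2 + 2*u - 3)/(u^2 - 12*u + 32)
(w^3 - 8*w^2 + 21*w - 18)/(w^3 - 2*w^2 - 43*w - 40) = (-w^3 + 8*w^2 - 21*w + 18)/(-w^3 + 2*w^2 + 43*w + 40)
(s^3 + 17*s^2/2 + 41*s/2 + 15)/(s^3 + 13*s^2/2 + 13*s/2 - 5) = (2*s + 3)/(2*s - 1)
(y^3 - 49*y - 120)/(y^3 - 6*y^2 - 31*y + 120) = (y + 3)/(y - 3)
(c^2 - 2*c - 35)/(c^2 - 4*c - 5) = (-c^2 + 2*c + 35)/(-c^2 + 4*c + 5)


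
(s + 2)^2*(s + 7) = s^3 + 11*s^2 + 32*s + 28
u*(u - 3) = u^2 - 3*u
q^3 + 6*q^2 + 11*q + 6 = (q + 1)*(q + 2)*(q + 3)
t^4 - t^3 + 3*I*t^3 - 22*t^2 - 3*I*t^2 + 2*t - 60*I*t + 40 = (t - 5)*(t + 4)*(t + I)*(t + 2*I)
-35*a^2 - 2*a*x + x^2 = (-7*a + x)*(5*a + x)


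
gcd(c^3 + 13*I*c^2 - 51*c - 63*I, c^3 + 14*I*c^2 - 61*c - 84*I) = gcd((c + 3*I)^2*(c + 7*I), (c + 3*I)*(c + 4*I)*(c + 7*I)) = c^2 + 10*I*c - 21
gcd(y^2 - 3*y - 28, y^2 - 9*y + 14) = y - 7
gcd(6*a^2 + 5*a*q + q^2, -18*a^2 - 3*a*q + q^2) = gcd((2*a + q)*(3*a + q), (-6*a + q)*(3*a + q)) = 3*a + q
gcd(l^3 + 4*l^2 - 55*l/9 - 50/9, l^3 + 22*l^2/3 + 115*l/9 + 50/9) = l^2 + 17*l/3 + 10/3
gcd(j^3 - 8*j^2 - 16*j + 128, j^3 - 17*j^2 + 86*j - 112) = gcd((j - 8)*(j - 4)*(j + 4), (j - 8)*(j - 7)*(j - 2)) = j - 8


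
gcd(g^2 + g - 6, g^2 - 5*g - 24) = g + 3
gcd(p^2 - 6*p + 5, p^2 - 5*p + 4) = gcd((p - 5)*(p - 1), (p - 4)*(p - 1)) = p - 1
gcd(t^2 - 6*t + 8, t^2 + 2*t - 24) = t - 4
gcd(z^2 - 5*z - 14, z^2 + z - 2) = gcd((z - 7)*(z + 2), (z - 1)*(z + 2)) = z + 2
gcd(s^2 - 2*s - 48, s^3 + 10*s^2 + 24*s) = s + 6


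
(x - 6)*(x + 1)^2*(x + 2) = x^4 - 2*x^3 - 19*x^2 - 28*x - 12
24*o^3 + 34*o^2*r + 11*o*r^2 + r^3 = (o + r)*(4*o + r)*(6*o + r)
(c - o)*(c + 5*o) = c^2 + 4*c*o - 5*o^2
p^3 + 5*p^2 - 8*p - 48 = (p - 3)*(p + 4)^2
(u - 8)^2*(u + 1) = u^3 - 15*u^2 + 48*u + 64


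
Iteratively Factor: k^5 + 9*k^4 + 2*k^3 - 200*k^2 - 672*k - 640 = (k + 4)*(k^4 + 5*k^3 - 18*k^2 - 128*k - 160) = (k + 4)^2*(k^3 + k^2 - 22*k - 40) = (k + 2)*(k + 4)^2*(k^2 - k - 20) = (k - 5)*(k + 2)*(k + 4)^2*(k + 4)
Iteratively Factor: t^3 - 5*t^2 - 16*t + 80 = (t - 5)*(t^2 - 16) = (t - 5)*(t - 4)*(t + 4)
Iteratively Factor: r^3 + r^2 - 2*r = (r - 1)*(r^2 + 2*r) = r*(r - 1)*(r + 2)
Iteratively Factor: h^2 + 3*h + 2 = (h + 1)*(h + 2)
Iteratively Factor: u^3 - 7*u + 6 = (u + 3)*(u^2 - 3*u + 2) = (u - 2)*(u + 3)*(u - 1)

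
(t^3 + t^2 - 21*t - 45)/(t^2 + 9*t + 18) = (t^2 - 2*t - 15)/(t + 6)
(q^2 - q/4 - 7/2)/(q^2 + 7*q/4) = (q - 2)/q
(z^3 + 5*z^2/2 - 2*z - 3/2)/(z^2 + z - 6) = (2*z^2 - z - 1)/(2*(z - 2))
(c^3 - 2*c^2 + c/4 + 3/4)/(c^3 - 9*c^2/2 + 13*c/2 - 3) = (c + 1/2)/(c - 2)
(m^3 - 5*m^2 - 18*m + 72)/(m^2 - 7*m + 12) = (m^2 - 2*m - 24)/(m - 4)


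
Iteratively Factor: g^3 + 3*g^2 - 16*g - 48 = (g - 4)*(g^2 + 7*g + 12) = (g - 4)*(g + 3)*(g + 4)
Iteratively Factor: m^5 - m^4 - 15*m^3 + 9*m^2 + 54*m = (m + 2)*(m^4 - 3*m^3 - 9*m^2 + 27*m) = (m + 2)*(m + 3)*(m^3 - 6*m^2 + 9*m) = (m - 3)*(m + 2)*(m + 3)*(m^2 - 3*m) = (m - 3)^2*(m + 2)*(m + 3)*(m)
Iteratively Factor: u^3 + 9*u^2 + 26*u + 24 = (u + 2)*(u^2 + 7*u + 12) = (u + 2)*(u + 4)*(u + 3)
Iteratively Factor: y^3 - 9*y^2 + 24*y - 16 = (y - 4)*(y^2 - 5*y + 4) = (y - 4)^2*(y - 1)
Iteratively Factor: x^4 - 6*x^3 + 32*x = (x - 4)*(x^3 - 2*x^2 - 8*x) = x*(x - 4)*(x^2 - 2*x - 8) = x*(x - 4)*(x + 2)*(x - 4)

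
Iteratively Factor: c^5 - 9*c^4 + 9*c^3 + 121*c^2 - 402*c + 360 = (c - 3)*(c^4 - 6*c^3 - 9*c^2 + 94*c - 120) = (c - 5)*(c - 3)*(c^3 - c^2 - 14*c + 24) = (c - 5)*(c - 3)^2*(c^2 + 2*c - 8) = (c - 5)*(c - 3)^2*(c + 4)*(c - 2)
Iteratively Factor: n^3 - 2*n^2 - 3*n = (n - 3)*(n^2 + n) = n*(n - 3)*(n + 1)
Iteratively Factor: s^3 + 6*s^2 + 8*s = (s)*(s^2 + 6*s + 8) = s*(s + 2)*(s + 4)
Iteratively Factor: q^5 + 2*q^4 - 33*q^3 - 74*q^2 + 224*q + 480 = (q + 2)*(q^4 - 33*q^2 - 8*q + 240) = (q + 2)*(q + 4)*(q^3 - 4*q^2 - 17*q + 60) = (q + 2)*(q + 4)^2*(q^2 - 8*q + 15) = (q - 5)*(q + 2)*(q + 4)^2*(q - 3)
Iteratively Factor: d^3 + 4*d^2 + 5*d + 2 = (d + 1)*(d^2 + 3*d + 2) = (d + 1)*(d + 2)*(d + 1)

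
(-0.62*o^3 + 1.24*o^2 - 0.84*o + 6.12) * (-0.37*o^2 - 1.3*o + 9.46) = 0.2294*o^5 + 0.3472*o^4 - 7.1664*o^3 + 10.558*o^2 - 15.9024*o + 57.8952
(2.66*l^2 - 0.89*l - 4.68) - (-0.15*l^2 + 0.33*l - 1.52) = 2.81*l^2 - 1.22*l - 3.16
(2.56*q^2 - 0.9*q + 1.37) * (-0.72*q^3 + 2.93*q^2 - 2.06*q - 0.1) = -1.8432*q^5 + 8.1488*q^4 - 8.897*q^3 + 5.6121*q^2 - 2.7322*q - 0.137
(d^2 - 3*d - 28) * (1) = d^2 - 3*d - 28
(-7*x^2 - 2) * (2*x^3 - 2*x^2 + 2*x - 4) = -14*x^5 + 14*x^4 - 18*x^3 + 32*x^2 - 4*x + 8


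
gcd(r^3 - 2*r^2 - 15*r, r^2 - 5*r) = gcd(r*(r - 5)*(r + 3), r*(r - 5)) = r^2 - 5*r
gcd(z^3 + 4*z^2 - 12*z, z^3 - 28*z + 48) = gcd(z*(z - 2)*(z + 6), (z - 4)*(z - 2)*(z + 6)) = z^2 + 4*z - 12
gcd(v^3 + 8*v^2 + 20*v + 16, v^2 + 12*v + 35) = 1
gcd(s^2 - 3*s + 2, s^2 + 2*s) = 1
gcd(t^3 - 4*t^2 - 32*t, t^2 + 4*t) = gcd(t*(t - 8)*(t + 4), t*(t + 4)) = t^2 + 4*t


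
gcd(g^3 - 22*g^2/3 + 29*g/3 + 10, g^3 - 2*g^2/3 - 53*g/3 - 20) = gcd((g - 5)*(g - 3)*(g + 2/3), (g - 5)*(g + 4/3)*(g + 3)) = g - 5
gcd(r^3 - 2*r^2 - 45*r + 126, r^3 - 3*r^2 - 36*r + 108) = r^2 - 9*r + 18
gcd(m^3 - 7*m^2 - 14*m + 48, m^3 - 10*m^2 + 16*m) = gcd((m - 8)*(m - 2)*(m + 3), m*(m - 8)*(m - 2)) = m^2 - 10*m + 16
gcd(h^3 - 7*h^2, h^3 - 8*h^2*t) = h^2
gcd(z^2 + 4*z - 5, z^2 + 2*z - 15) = z + 5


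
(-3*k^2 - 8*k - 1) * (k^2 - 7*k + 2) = -3*k^4 + 13*k^3 + 49*k^2 - 9*k - 2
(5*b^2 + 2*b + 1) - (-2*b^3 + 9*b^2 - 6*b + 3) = 2*b^3 - 4*b^2 + 8*b - 2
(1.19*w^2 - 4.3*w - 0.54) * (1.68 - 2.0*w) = -2.38*w^3 + 10.5992*w^2 - 6.144*w - 0.9072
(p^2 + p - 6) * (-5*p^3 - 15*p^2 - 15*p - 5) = -5*p^5 - 20*p^4 + 70*p^2 + 85*p + 30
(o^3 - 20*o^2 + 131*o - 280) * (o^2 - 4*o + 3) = o^5 - 24*o^4 + 214*o^3 - 864*o^2 + 1513*o - 840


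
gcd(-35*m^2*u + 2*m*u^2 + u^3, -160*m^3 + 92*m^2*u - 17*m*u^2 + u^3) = -5*m + u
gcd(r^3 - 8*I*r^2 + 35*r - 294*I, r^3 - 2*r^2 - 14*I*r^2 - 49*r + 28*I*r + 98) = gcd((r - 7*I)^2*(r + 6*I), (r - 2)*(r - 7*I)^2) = r^2 - 14*I*r - 49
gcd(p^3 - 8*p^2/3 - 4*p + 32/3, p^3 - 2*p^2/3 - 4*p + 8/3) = p^2 - 4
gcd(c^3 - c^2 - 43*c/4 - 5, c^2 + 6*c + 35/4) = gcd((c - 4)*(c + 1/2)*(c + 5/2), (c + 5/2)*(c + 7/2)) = c + 5/2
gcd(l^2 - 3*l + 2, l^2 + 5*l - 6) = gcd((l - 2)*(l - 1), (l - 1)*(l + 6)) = l - 1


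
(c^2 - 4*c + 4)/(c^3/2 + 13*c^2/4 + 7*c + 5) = 4*(c^2 - 4*c + 4)/(2*c^3 + 13*c^2 + 28*c + 20)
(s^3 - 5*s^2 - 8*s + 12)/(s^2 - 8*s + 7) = (s^2 - 4*s - 12)/(s - 7)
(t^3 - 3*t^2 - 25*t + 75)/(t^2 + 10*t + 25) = (t^2 - 8*t + 15)/(t + 5)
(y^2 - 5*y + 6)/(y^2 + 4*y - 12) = (y - 3)/(y + 6)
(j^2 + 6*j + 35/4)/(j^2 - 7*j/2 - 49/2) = (j + 5/2)/(j - 7)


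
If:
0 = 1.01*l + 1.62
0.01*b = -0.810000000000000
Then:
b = -81.00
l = -1.60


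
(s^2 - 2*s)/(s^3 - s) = (s - 2)/(s^2 - 1)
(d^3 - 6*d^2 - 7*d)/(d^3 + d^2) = (d - 7)/d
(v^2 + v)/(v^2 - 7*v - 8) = v/(v - 8)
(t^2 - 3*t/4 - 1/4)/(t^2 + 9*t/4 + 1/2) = (t - 1)/(t + 2)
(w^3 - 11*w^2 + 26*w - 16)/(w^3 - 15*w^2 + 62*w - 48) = (w - 2)/(w - 6)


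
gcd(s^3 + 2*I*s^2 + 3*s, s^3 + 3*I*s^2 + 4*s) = s^2 - I*s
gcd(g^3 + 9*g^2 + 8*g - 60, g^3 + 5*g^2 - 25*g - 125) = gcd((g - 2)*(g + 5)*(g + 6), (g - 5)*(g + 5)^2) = g + 5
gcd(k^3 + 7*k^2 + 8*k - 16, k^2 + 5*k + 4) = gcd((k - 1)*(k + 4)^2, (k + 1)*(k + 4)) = k + 4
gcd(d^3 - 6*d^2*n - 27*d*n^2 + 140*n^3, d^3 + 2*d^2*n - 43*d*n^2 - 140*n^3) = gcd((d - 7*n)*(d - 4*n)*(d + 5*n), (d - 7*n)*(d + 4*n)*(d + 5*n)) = d^2 - 2*d*n - 35*n^2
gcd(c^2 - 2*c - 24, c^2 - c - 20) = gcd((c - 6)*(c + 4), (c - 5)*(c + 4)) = c + 4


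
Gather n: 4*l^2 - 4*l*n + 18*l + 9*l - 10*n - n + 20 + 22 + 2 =4*l^2 + 27*l + n*(-4*l - 11) + 44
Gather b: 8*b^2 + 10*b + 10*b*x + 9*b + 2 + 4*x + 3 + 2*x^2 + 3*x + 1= 8*b^2 + b*(10*x + 19) + 2*x^2 + 7*x + 6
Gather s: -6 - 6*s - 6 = -6*s - 12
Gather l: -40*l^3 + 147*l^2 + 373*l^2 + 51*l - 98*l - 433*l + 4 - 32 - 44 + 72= -40*l^3 + 520*l^2 - 480*l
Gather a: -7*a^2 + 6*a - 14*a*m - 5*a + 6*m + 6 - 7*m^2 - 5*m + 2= -7*a^2 + a*(1 - 14*m) - 7*m^2 + m + 8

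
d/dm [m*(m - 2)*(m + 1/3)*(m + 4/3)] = 4*m^3 - m^2 - 52*m/9 - 8/9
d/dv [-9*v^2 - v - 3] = -18*v - 1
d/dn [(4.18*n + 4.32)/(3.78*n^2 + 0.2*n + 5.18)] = (-15.8004*n^2 - 32.6592*n + 20.7884)/(14.2884*n^4 + 1.512*n^3 + 39.2008*n^2 + 2.072*n + 26.8324)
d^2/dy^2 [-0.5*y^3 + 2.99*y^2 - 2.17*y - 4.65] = 5.98 - 3.0*y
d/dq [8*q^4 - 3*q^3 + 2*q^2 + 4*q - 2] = 32*q^3 - 9*q^2 + 4*q + 4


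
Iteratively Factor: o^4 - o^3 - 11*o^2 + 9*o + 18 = (o + 3)*(o^3 - 4*o^2 + o + 6) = (o - 3)*(o + 3)*(o^2 - o - 2) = (o - 3)*(o - 2)*(o + 3)*(o + 1)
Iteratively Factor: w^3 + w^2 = (w)*(w^2 + w) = w*(w + 1)*(w)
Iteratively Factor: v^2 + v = (v)*(v + 1)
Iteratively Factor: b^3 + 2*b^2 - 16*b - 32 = (b + 2)*(b^2 - 16) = (b - 4)*(b + 2)*(b + 4)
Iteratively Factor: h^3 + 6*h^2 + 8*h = (h + 2)*(h^2 + 4*h) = (h + 2)*(h + 4)*(h)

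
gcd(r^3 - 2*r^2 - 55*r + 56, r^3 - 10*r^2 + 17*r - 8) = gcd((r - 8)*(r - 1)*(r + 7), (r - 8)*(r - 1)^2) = r^2 - 9*r + 8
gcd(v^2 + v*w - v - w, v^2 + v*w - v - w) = v^2 + v*w - v - w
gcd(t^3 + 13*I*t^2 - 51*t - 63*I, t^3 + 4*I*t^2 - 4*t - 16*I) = 1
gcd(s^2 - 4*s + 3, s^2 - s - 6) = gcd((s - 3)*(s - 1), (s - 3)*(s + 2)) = s - 3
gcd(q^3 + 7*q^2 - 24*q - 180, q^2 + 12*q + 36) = q^2 + 12*q + 36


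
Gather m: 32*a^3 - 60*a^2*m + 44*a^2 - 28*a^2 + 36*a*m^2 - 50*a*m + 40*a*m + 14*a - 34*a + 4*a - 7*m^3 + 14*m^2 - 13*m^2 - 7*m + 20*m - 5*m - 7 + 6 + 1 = 32*a^3 + 16*a^2 - 16*a - 7*m^3 + m^2*(36*a + 1) + m*(-60*a^2 - 10*a + 8)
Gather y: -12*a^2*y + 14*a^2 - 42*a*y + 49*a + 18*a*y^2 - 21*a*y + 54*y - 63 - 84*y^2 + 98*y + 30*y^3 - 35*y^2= 14*a^2 + 49*a + 30*y^3 + y^2*(18*a - 119) + y*(-12*a^2 - 63*a + 152) - 63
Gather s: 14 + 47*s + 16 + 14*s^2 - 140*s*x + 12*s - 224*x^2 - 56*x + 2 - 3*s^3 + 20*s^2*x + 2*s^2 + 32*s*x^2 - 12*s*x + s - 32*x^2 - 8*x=-3*s^3 + s^2*(20*x + 16) + s*(32*x^2 - 152*x + 60) - 256*x^2 - 64*x + 32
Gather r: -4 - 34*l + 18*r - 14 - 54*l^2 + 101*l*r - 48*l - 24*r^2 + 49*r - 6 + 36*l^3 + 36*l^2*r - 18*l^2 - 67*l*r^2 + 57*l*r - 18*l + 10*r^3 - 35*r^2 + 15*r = 36*l^3 - 72*l^2 - 100*l + 10*r^3 + r^2*(-67*l - 59) + r*(36*l^2 + 158*l + 82) - 24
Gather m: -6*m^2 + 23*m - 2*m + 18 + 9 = -6*m^2 + 21*m + 27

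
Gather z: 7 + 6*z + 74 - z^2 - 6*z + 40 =121 - z^2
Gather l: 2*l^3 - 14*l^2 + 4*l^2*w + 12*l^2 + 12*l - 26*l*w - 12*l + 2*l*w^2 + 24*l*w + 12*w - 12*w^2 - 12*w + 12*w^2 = 2*l^3 + l^2*(4*w - 2) + l*(2*w^2 - 2*w)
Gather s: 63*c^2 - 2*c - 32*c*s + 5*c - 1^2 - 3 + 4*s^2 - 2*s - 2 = 63*c^2 + 3*c + 4*s^2 + s*(-32*c - 2) - 6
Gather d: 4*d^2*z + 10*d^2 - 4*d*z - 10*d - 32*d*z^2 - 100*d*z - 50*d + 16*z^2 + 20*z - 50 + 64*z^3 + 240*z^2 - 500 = d^2*(4*z + 10) + d*(-32*z^2 - 104*z - 60) + 64*z^3 + 256*z^2 + 20*z - 550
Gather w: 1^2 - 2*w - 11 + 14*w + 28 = 12*w + 18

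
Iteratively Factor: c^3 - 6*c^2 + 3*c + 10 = (c - 2)*(c^2 - 4*c - 5) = (c - 2)*(c + 1)*(c - 5)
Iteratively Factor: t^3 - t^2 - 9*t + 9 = (t - 3)*(t^2 + 2*t - 3) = (t - 3)*(t - 1)*(t + 3)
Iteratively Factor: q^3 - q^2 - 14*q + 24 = (q - 3)*(q^2 + 2*q - 8) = (q - 3)*(q - 2)*(q + 4)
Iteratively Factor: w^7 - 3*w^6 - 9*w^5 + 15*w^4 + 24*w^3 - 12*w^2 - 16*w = (w)*(w^6 - 3*w^5 - 9*w^4 + 15*w^3 + 24*w^2 - 12*w - 16) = w*(w - 2)*(w^5 - w^4 - 11*w^3 - 7*w^2 + 10*w + 8) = w*(w - 2)*(w + 1)*(w^4 - 2*w^3 - 9*w^2 + 2*w + 8) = w*(w - 2)*(w - 1)*(w + 1)*(w^3 - w^2 - 10*w - 8) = w*(w - 2)*(w - 1)*(w + 1)*(w + 2)*(w^2 - 3*w - 4) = w*(w - 2)*(w - 1)*(w + 1)^2*(w + 2)*(w - 4)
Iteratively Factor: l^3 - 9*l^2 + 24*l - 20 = (l - 2)*(l^2 - 7*l + 10) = (l - 2)^2*(l - 5)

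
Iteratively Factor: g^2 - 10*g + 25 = (g - 5)*(g - 5)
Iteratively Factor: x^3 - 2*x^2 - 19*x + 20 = (x + 4)*(x^2 - 6*x + 5) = (x - 1)*(x + 4)*(x - 5)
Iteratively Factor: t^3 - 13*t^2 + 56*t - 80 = (t - 4)*(t^2 - 9*t + 20) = (t - 5)*(t - 4)*(t - 4)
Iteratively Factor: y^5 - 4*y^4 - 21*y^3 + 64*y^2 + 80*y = (y)*(y^4 - 4*y^3 - 21*y^2 + 64*y + 80) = y*(y - 4)*(y^3 - 21*y - 20) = y*(y - 4)*(y + 1)*(y^2 - y - 20) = y*(y - 4)*(y + 1)*(y + 4)*(y - 5)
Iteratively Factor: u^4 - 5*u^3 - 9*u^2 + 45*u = (u - 3)*(u^3 - 2*u^2 - 15*u) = (u - 3)*(u + 3)*(u^2 - 5*u) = (u - 5)*(u - 3)*(u + 3)*(u)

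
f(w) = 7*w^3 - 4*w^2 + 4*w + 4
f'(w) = 21*w^2 - 8*w + 4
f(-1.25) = -20.92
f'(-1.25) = 46.81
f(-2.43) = -129.78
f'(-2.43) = 147.44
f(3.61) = 295.63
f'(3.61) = 248.79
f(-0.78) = -4.88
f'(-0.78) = 23.02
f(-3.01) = -235.18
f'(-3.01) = 218.34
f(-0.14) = 3.34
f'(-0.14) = 5.53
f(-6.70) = -2307.70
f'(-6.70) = 1000.29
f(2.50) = 98.38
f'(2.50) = 115.25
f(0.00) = 4.00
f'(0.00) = 4.00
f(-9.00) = -5459.00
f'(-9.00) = 1777.00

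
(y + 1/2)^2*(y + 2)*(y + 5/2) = y^4 + 11*y^3/2 + 39*y^2/4 + 49*y/8 + 5/4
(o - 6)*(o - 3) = o^2 - 9*o + 18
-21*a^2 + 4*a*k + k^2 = (-3*a + k)*(7*a + k)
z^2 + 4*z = z*(z + 4)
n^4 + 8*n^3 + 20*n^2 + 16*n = n*(n + 2)^2*(n + 4)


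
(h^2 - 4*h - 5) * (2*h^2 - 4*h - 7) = 2*h^4 - 12*h^3 - h^2 + 48*h + 35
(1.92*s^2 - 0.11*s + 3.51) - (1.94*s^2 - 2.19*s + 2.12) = -0.02*s^2 + 2.08*s + 1.39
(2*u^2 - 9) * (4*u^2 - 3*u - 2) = 8*u^4 - 6*u^3 - 40*u^2 + 27*u + 18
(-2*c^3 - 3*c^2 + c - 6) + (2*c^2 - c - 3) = -2*c^3 - c^2 - 9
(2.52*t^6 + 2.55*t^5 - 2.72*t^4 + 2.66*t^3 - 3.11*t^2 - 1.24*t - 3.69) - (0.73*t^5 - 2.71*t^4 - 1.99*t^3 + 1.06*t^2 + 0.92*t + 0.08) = 2.52*t^6 + 1.82*t^5 - 0.0100000000000002*t^4 + 4.65*t^3 - 4.17*t^2 - 2.16*t - 3.77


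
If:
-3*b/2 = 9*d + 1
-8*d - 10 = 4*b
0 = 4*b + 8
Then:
No Solution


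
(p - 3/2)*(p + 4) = p^2 + 5*p/2 - 6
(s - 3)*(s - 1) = s^2 - 4*s + 3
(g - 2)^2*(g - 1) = g^3 - 5*g^2 + 8*g - 4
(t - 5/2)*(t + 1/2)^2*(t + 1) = t^4 - t^3/2 - 15*t^2/4 - 23*t/8 - 5/8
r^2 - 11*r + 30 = (r - 6)*(r - 5)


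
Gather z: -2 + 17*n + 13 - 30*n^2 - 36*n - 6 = -30*n^2 - 19*n + 5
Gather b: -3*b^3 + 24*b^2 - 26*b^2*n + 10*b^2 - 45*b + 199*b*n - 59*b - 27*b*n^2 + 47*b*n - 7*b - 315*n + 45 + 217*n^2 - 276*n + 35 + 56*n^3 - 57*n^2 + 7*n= -3*b^3 + b^2*(34 - 26*n) + b*(-27*n^2 + 246*n - 111) + 56*n^3 + 160*n^2 - 584*n + 80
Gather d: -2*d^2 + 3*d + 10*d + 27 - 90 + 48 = -2*d^2 + 13*d - 15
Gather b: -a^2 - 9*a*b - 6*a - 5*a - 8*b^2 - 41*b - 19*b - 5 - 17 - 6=-a^2 - 11*a - 8*b^2 + b*(-9*a - 60) - 28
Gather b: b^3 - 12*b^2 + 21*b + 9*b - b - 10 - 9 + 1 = b^3 - 12*b^2 + 29*b - 18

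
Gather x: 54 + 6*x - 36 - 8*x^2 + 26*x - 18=-8*x^2 + 32*x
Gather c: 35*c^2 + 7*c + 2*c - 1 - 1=35*c^2 + 9*c - 2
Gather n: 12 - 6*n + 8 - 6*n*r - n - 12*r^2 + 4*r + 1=n*(-6*r - 7) - 12*r^2 + 4*r + 21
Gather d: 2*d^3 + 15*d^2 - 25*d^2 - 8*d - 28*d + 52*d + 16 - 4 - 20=2*d^3 - 10*d^2 + 16*d - 8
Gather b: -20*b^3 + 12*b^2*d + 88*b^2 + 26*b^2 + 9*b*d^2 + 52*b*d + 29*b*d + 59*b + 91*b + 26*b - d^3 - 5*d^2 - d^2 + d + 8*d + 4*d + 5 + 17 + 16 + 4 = -20*b^3 + b^2*(12*d + 114) + b*(9*d^2 + 81*d + 176) - d^3 - 6*d^2 + 13*d + 42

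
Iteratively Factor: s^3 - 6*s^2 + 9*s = (s)*(s^2 - 6*s + 9) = s*(s - 3)*(s - 3)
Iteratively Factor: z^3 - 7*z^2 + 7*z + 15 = (z - 3)*(z^2 - 4*z - 5) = (z - 5)*(z - 3)*(z + 1)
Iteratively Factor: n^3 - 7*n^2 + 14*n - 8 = (n - 4)*(n^2 - 3*n + 2) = (n - 4)*(n - 2)*(n - 1)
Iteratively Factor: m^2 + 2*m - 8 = (m + 4)*(m - 2)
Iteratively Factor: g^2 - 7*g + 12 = (g - 3)*(g - 4)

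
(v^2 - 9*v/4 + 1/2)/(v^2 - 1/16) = 4*(v - 2)/(4*v + 1)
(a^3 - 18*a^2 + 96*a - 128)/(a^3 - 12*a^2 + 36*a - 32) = (a - 8)/(a - 2)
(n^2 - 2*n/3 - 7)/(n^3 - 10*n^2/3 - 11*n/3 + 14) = (3*n + 7)/(3*n^2 - n - 14)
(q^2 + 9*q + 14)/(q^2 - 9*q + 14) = (q^2 + 9*q + 14)/(q^2 - 9*q + 14)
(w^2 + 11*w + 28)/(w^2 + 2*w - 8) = (w + 7)/(w - 2)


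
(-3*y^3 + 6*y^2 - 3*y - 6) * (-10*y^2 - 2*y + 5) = 30*y^5 - 54*y^4 + 3*y^3 + 96*y^2 - 3*y - 30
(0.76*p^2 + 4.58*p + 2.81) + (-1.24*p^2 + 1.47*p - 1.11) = -0.48*p^2 + 6.05*p + 1.7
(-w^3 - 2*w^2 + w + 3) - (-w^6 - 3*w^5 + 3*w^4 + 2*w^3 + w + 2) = w^6 + 3*w^5 - 3*w^4 - 3*w^3 - 2*w^2 + 1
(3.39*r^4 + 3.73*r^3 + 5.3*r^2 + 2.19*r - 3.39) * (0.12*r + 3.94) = 0.4068*r^5 + 13.8042*r^4 + 15.3322*r^3 + 21.1448*r^2 + 8.2218*r - 13.3566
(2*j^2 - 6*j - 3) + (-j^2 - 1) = j^2 - 6*j - 4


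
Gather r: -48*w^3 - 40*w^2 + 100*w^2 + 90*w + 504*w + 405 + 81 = -48*w^3 + 60*w^2 + 594*w + 486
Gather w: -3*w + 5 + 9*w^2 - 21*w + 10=9*w^2 - 24*w + 15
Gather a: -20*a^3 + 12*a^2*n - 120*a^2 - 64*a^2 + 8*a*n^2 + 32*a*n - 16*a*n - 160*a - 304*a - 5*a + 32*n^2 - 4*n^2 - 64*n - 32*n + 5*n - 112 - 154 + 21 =-20*a^3 + a^2*(12*n - 184) + a*(8*n^2 + 16*n - 469) + 28*n^2 - 91*n - 245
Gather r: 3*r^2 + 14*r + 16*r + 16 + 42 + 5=3*r^2 + 30*r + 63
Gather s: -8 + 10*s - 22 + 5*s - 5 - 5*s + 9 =10*s - 26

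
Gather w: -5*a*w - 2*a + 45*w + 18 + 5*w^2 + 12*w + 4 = -2*a + 5*w^2 + w*(57 - 5*a) + 22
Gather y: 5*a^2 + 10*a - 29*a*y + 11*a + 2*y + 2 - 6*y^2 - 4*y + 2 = 5*a^2 + 21*a - 6*y^2 + y*(-29*a - 2) + 4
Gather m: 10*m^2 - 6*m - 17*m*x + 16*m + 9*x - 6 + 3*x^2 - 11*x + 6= 10*m^2 + m*(10 - 17*x) + 3*x^2 - 2*x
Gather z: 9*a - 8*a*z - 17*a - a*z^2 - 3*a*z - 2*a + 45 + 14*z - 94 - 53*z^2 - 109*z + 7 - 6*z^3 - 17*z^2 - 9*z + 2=-10*a - 6*z^3 + z^2*(-a - 70) + z*(-11*a - 104) - 40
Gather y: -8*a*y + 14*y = y*(14 - 8*a)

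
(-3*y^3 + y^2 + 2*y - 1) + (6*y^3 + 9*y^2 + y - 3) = 3*y^3 + 10*y^2 + 3*y - 4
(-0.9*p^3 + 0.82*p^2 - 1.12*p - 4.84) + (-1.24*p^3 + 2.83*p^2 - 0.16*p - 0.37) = -2.14*p^3 + 3.65*p^2 - 1.28*p - 5.21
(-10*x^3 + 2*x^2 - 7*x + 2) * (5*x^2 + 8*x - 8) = -50*x^5 - 70*x^4 + 61*x^3 - 62*x^2 + 72*x - 16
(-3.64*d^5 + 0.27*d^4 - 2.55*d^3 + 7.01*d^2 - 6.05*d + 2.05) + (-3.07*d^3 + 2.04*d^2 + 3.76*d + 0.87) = -3.64*d^5 + 0.27*d^4 - 5.62*d^3 + 9.05*d^2 - 2.29*d + 2.92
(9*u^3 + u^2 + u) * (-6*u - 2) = -54*u^4 - 24*u^3 - 8*u^2 - 2*u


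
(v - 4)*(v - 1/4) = v^2 - 17*v/4 + 1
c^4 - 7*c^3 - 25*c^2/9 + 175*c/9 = c*(c - 7)*(c - 5/3)*(c + 5/3)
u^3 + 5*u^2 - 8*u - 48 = (u - 3)*(u + 4)^2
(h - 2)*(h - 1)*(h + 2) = h^3 - h^2 - 4*h + 4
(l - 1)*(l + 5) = l^2 + 4*l - 5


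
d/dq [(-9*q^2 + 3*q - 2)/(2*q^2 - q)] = (3*q^2 + 8*q - 2)/(q^2*(4*q^2 - 4*q + 1))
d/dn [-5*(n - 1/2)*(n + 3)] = -10*n - 25/2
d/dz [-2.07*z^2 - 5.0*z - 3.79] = -4.14*z - 5.0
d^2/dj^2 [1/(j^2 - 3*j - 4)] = 2*(j^2 - 3*j - (2*j - 3)^2 - 4)/(-j^2 + 3*j + 4)^3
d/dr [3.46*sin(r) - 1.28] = 3.46*cos(r)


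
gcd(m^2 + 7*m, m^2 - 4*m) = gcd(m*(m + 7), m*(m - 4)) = m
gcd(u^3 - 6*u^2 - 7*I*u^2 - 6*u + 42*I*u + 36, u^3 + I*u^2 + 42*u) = u - 6*I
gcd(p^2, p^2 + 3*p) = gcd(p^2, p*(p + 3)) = p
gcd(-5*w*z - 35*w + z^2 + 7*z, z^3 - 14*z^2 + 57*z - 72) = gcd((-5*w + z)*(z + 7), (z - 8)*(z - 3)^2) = 1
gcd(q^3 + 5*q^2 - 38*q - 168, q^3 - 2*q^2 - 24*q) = q^2 - 2*q - 24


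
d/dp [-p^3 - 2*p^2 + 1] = p*(-3*p - 4)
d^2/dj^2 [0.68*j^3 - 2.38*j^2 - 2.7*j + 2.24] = 4.08*j - 4.76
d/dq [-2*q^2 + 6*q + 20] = 6 - 4*q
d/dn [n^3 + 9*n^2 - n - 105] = 3*n^2 + 18*n - 1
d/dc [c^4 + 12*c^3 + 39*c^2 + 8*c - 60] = 4*c^3 + 36*c^2 + 78*c + 8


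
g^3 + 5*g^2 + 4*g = g*(g + 1)*(g + 4)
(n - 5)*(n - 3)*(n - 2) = n^3 - 10*n^2 + 31*n - 30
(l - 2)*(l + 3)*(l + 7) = l^3 + 8*l^2 + l - 42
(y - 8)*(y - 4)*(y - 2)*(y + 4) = y^4 - 10*y^3 + 160*y - 256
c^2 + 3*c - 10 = (c - 2)*(c + 5)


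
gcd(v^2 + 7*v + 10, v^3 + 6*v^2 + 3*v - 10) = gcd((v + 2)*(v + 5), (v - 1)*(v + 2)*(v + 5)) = v^2 + 7*v + 10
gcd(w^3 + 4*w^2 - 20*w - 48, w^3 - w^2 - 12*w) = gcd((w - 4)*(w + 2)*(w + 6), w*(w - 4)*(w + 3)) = w - 4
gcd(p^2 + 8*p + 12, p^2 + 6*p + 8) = p + 2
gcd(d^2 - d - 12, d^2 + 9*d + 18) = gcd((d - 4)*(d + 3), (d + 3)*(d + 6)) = d + 3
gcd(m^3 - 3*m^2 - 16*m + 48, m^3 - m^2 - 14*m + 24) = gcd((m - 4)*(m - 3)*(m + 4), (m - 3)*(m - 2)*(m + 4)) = m^2 + m - 12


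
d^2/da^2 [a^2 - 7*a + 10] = 2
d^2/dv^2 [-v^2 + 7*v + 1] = -2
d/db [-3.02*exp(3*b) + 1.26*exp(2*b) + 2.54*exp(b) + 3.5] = (-9.06*exp(2*b) + 2.52*exp(b) + 2.54)*exp(b)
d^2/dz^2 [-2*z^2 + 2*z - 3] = -4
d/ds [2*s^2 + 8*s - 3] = 4*s + 8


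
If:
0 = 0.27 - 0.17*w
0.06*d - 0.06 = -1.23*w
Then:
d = -31.56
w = 1.59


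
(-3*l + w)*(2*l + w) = -6*l^2 - l*w + w^2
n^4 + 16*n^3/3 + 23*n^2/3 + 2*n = n*(n + 1/3)*(n + 2)*(n + 3)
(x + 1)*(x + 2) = x^2 + 3*x + 2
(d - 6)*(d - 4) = d^2 - 10*d + 24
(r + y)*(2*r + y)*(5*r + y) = 10*r^3 + 17*r^2*y + 8*r*y^2 + y^3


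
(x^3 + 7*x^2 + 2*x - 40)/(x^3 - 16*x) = (x^2 + 3*x - 10)/(x*(x - 4))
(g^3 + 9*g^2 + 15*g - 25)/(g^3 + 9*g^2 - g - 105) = (g^2 + 4*g - 5)/(g^2 + 4*g - 21)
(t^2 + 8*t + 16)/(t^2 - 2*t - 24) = (t + 4)/(t - 6)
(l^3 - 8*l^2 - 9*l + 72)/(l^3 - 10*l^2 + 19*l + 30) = (l^3 - 8*l^2 - 9*l + 72)/(l^3 - 10*l^2 + 19*l + 30)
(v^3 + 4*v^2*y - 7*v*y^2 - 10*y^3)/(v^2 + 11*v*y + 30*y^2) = (v^2 - v*y - 2*y^2)/(v + 6*y)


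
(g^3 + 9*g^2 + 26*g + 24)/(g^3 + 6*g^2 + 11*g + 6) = (g + 4)/(g + 1)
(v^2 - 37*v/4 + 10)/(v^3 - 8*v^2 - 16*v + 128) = (v - 5/4)/(v^2 - 16)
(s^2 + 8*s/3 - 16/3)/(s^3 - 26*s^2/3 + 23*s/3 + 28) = (3*s^2 + 8*s - 16)/(3*s^3 - 26*s^2 + 23*s + 84)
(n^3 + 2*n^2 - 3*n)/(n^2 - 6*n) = (n^2 + 2*n - 3)/(n - 6)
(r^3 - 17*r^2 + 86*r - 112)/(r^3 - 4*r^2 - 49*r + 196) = (r^2 - 10*r + 16)/(r^2 + 3*r - 28)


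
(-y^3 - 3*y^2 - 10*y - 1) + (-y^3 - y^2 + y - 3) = -2*y^3 - 4*y^2 - 9*y - 4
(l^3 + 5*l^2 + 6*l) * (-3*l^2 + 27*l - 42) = -3*l^5 + 12*l^4 + 75*l^3 - 48*l^2 - 252*l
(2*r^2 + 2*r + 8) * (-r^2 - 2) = -2*r^4 - 2*r^3 - 12*r^2 - 4*r - 16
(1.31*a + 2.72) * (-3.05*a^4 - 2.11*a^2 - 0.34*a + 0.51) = -3.9955*a^5 - 8.296*a^4 - 2.7641*a^3 - 6.1846*a^2 - 0.2567*a + 1.3872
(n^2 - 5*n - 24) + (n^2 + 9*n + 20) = 2*n^2 + 4*n - 4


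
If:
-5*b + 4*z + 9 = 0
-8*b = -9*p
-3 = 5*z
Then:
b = 33/25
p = 88/75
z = -3/5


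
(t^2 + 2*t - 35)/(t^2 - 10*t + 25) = (t + 7)/(t - 5)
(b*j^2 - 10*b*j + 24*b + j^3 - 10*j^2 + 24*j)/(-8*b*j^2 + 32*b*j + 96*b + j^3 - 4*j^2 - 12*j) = (-b*j + 4*b - j^2 + 4*j)/(8*b*j + 16*b - j^2 - 2*j)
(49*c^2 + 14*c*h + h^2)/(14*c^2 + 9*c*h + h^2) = (7*c + h)/(2*c + h)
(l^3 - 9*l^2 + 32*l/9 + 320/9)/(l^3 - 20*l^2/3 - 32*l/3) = (9*l^2 - 9*l - 40)/(3*l*(3*l + 4))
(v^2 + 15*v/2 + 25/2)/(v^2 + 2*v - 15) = (v + 5/2)/(v - 3)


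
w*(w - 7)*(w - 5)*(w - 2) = w^4 - 14*w^3 + 59*w^2 - 70*w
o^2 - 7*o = o*(o - 7)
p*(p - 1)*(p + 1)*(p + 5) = p^4 + 5*p^3 - p^2 - 5*p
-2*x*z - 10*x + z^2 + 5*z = (-2*x + z)*(z + 5)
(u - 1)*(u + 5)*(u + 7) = u^3 + 11*u^2 + 23*u - 35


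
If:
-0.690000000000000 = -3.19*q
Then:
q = 0.22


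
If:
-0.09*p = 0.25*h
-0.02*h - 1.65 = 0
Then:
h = -82.50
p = 229.17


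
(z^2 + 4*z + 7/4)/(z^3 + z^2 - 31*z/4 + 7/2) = (2*z + 1)/(2*z^2 - 5*z + 2)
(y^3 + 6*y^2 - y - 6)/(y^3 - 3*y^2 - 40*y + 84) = (y^2 - 1)/(y^2 - 9*y + 14)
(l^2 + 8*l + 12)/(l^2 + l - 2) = (l + 6)/(l - 1)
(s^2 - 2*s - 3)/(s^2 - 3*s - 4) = (s - 3)/(s - 4)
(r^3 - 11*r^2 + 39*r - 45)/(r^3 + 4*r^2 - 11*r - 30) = (r^2 - 8*r + 15)/(r^2 + 7*r + 10)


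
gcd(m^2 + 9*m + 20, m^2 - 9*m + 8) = 1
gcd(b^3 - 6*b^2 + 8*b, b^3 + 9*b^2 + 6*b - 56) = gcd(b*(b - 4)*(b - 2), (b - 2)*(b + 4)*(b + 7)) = b - 2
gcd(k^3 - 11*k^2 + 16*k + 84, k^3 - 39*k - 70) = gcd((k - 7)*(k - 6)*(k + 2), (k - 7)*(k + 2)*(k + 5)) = k^2 - 5*k - 14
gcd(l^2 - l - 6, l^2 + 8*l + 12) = l + 2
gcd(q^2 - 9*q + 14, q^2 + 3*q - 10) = q - 2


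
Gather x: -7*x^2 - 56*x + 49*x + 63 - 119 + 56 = -7*x^2 - 7*x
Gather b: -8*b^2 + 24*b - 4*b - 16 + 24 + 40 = -8*b^2 + 20*b + 48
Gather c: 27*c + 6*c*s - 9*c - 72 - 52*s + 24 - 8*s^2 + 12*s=c*(6*s + 18) - 8*s^2 - 40*s - 48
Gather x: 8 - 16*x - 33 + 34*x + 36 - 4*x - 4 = 14*x + 7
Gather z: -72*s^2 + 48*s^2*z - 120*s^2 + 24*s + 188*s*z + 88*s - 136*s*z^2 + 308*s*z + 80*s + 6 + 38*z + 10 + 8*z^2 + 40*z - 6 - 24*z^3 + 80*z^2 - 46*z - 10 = -192*s^2 + 192*s - 24*z^3 + z^2*(88 - 136*s) + z*(48*s^2 + 496*s + 32)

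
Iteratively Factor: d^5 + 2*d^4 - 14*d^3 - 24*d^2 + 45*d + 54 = (d + 1)*(d^4 + d^3 - 15*d^2 - 9*d + 54) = (d - 3)*(d + 1)*(d^3 + 4*d^2 - 3*d - 18) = (d - 3)*(d + 1)*(d + 3)*(d^2 + d - 6) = (d - 3)*(d - 2)*(d + 1)*(d + 3)*(d + 3)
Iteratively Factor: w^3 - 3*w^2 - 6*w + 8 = (w - 4)*(w^2 + w - 2) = (w - 4)*(w + 2)*(w - 1)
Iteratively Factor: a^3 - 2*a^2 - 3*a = (a + 1)*(a^2 - 3*a) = (a - 3)*(a + 1)*(a)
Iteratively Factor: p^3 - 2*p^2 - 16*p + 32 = (p + 4)*(p^2 - 6*p + 8) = (p - 4)*(p + 4)*(p - 2)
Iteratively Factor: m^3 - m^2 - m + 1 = (m - 1)*(m^2 - 1) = (m - 1)*(m + 1)*(m - 1)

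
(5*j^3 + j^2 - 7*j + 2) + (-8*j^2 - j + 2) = 5*j^3 - 7*j^2 - 8*j + 4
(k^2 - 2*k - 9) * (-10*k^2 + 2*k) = -10*k^4 + 22*k^3 + 86*k^2 - 18*k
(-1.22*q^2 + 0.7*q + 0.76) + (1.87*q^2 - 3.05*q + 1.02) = 0.65*q^2 - 2.35*q + 1.78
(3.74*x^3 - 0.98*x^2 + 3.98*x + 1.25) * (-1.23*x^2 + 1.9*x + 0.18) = -4.6002*x^5 + 8.3114*x^4 - 6.0842*x^3 + 5.8481*x^2 + 3.0914*x + 0.225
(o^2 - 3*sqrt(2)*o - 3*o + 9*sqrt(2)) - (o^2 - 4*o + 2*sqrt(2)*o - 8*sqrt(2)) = -5*sqrt(2)*o + o + 17*sqrt(2)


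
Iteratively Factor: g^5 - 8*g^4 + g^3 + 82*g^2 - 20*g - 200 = (g - 5)*(g^4 - 3*g^3 - 14*g^2 + 12*g + 40) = (g - 5)*(g + 2)*(g^3 - 5*g^2 - 4*g + 20) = (g - 5)*(g + 2)^2*(g^2 - 7*g + 10) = (g - 5)^2*(g + 2)^2*(g - 2)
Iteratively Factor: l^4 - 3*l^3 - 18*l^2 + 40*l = (l - 5)*(l^3 + 2*l^2 - 8*l) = (l - 5)*(l + 4)*(l^2 - 2*l) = l*(l - 5)*(l + 4)*(l - 2)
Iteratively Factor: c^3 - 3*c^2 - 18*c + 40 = (c + 4)*(c^2 - 7*c + 10) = (c - 2)*(c + 4)*(c - 5)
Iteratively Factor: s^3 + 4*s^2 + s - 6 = (s - 1)*(s^2 + 5*s + 6) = (s - 1)*(s + 3)*(s + 2)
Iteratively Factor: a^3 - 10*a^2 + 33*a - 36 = (a - 3)*(a^2 - 7*a + 12) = (a - 3)^2*(a - 4)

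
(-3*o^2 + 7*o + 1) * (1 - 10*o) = 30*o^3 - 73*o^2 - 3*o + 1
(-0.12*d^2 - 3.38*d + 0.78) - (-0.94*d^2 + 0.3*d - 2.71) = 0.82*d^2 - 3.68*d + 3.49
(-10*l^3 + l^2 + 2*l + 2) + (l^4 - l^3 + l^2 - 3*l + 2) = l^4 - 11*l^3 + 2*l^2 - l + 4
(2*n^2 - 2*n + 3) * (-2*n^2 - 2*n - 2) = -4*n^4 - 6*n^2 - 2*n - 6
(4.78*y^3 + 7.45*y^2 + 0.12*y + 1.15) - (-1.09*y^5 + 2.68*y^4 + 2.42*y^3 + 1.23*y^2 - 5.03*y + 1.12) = 1.09*y^5 - 2.68*y^4 + 2.36*y^3 + 6.22*y^2 + 5.15*y + 0.0299999999999998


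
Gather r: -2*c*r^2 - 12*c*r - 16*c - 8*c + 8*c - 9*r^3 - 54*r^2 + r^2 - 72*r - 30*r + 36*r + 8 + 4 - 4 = -16*c - 9*r^3 + r^2*(-2*c - 53) + r*(-12*c - 66) + 8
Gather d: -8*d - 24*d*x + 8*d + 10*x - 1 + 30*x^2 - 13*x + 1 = -24*d*x + 30*x^2 - 3*x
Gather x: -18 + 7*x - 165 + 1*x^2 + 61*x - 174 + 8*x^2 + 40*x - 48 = 9*x^2 + 108*x - 405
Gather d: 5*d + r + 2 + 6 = 5*d + r + 8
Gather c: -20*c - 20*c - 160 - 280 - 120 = -40*c - 560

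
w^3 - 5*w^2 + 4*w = w*(w - 4)*(w - 1)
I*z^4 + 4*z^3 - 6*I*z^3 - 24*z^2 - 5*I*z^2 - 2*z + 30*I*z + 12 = (z - 6)*(z - 2*I)*(z - I)*(I*z + 1)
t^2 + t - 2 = (t - 1)*(t + 2)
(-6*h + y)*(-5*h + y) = 30*h^2 - 11*h*y + y^2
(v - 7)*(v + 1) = v^2 - 6*v - 7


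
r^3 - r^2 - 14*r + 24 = (r - 3)*(r - 2)*(r + 4)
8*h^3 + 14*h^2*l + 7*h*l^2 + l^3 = (h + l)*(2*h + l)*(4*h + l)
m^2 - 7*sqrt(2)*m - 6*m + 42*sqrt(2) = (m - 6)*(m - 7*sqrt(2))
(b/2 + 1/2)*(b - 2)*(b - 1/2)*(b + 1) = b^4/2 - b^3/4 - 3*b^2/2 - b/4 + 1/2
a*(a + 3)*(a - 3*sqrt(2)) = a^3 - 3*sqrt(2)*a^2 + 3*a^2 - 9*sqrt(2)*a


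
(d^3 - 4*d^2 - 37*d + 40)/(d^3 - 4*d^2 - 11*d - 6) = (-d^3 + 4*d^2 + 37*d - 40)/(-d^3 + 4*d^2 + 11*d + 6)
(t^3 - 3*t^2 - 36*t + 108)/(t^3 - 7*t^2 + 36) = (t + 6)/(t + 2)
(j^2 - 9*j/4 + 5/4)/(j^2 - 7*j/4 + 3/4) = (4*j - 5)/(4*j - 3)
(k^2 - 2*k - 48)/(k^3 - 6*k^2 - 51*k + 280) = (k + 6)/(k^2 + 2*k - 35)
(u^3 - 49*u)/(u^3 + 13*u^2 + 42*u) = (u - 7)/(u + 6)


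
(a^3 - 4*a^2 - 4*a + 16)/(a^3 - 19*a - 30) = (a^2 - 6*a + 8)/(a^2 - 2*a - 15)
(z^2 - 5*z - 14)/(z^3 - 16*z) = (z^2 - 5*z - 14)/(z*(z^2 - 16))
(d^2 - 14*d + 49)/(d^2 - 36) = (d^2 - 14*d + 49)/(d^2 - 36)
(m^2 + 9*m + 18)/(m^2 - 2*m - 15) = (m + 6)/(m - 5)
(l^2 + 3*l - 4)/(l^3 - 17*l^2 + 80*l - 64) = (l + 4)/(l^2 - 16*l + 64)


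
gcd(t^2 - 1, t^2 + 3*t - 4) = t - 1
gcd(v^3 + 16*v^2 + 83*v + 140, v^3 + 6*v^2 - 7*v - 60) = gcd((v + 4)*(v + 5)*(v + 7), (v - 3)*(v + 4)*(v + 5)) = v^2 + 9*v + 20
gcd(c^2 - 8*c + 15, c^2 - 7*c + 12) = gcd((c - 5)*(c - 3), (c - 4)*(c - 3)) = c - 3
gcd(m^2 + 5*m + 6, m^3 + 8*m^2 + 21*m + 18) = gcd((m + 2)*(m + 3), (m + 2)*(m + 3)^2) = m^2 + 5*m + 6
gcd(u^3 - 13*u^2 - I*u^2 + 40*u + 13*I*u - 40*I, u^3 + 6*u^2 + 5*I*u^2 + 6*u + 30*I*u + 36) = u - I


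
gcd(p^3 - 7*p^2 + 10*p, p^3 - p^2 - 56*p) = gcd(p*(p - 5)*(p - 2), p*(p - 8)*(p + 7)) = p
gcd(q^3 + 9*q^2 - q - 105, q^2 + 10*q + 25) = q + 5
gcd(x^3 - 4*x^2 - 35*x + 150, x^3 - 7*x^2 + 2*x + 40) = x - 5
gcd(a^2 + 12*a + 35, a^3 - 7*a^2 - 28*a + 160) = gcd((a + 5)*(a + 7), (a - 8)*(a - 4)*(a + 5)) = a + 5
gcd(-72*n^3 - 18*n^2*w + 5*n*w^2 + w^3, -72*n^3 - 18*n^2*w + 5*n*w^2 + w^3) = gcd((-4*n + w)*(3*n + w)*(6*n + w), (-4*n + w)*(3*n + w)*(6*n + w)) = -72*n^3 - 18*n^2*w + 5*n*w^2 + w^3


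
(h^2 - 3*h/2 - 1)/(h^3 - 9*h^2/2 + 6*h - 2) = (2*h + 1)/(2*h^2 - 5*h + 2)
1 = 1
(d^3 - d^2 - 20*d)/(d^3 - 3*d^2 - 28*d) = (d - 5)/(d - 7)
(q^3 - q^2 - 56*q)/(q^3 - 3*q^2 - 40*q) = (q + 7)/(q + 5)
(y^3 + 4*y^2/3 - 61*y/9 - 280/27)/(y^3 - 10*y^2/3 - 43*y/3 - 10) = (y^2 - y/3 - 56/9)/(y^2 - 5*y - 6)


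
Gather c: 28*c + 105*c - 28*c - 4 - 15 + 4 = 105*c - 15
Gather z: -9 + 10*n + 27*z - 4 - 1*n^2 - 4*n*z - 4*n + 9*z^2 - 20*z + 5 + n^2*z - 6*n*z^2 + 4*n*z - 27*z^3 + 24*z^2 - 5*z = -n^2 + 6*n - 27*z^3 + z^2*(33 - 6*n) + z*(n^2 + 2) - 8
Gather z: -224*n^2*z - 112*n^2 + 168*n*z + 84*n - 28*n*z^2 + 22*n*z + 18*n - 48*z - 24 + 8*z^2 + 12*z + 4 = -112*n^2 + 102*n + z^2*(8 - 28*n) + z*(-224*n^2 + 190*n - 36) - 20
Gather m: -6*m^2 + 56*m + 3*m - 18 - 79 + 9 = -6*m^2 + 59*m - 88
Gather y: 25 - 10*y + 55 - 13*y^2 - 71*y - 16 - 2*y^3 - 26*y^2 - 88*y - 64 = -2*y^3 - 39*y^2 - 169*y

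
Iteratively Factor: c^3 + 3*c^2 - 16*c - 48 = (c - 4)*(c^2 + 7*c + 12) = (c - 4)*(c + 4)*(c + 3)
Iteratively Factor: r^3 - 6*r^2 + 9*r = (r - 3)*(r^2 - 3*r) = r*(r - 3)*(r - 3)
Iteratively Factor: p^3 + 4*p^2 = (p)*(p^2 + 4*p) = p^2*(p + 4)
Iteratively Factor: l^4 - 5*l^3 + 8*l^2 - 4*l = (l - 1)*(l^3 - 4*l^2 + 4*l) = (l - 2)*(l - 1)*(l^2 - 2*l) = (l - 2)^2*(l - 1)*(l)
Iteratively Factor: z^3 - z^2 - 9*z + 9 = (z - 1)*(z^2 - 9) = (z - 1)*(z + 3)*(z - 3)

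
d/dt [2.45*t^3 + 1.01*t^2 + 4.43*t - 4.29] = 7.35*t^2 + 2.02*t + 4.43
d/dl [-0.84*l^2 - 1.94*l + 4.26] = -1.68*l - 1.94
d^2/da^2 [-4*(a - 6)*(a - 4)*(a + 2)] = 64 - 24*a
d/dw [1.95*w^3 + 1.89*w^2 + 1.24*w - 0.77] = 5.85*w^2 + 3.78*w + 1.24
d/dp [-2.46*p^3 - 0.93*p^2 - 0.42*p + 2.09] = -7.38*p^2 - 1.86*p - 0.42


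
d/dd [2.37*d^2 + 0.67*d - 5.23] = 4.74*d + 0.67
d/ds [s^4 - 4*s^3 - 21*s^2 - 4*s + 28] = 4*s^3 - 12*s^2 - 42*s - 4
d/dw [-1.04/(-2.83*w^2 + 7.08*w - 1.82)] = (7.3632 - 5.8864*w)/(2.83*w^2 - 7.08*w + 1.82)^2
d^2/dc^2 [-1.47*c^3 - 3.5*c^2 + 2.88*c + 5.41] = -8.82*c - 7.0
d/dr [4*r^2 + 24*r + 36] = 8*r + 24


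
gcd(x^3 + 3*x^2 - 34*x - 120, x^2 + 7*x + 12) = x + 4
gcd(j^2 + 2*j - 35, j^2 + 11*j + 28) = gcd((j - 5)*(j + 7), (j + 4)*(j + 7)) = j + 7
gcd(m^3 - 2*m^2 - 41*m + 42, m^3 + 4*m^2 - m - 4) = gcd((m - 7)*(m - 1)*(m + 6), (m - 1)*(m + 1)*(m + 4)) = m - 1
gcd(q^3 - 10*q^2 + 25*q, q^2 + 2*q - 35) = q - 5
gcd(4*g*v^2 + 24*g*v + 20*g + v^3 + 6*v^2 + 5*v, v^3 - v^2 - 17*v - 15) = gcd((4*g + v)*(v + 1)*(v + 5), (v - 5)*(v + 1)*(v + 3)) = v + 1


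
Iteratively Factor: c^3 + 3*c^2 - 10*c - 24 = (c + 2)*(c^2 + c - 12) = (c + 2)*(c + 4)*(c - 3)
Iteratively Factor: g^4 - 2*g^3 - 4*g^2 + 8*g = (g - 2)*(g^3 - 4*g) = (g - 2)*(g + 2)*(g^2 - 2*g) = g*(g - 2)*(g + 2)*(g - 2)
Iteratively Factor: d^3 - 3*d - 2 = (d + 1)*(d^2 - d - 2) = (d + 1)^2*(d - 2)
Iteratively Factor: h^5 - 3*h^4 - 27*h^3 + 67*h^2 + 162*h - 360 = (h - 3)*(h^4 - 27*h^2 - 14*h + 120) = (h - 3)*(h + 4)*(h^3 - 4*h^2 - 11*h + 30) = (h - 3)*(h + 3)*(h + 4)*(h^2 - 7*h + 10) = (h - 3)*(h - 2)*(h + 3)*(h + 4)*(h - 5)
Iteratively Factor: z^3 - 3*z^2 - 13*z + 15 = (z - 1)*(z^2 - 2*z - 15) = (z - 5)*(z - 1)*(z + 3)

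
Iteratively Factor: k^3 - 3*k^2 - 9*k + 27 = (k - 3)*(k^2 - 9) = (k - 3)^2*(k + 3)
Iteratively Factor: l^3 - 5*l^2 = (l)*(l^2 - 5*l) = l^2*(l - 5)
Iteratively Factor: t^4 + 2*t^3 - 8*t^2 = (t)*(t^3 + 2*t^2 - 8*t) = t^2*(t^2 + 2*t - 8) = t^2*(t - 2)*(t + 4)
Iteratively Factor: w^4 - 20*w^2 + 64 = (w + 4)*(w^3 - 4*w^2 - 4*w + 16) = (w + 2)*(w + 4)*(w^2 - 6*w + 8) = (w - 2)*(w + 2)*(w + 4)*(w - 4)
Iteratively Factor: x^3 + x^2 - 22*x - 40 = (x + 2)*(x^2 - x - 20) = (x + 2)*(x + 4)*(x - 5)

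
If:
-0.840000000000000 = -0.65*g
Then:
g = 1.29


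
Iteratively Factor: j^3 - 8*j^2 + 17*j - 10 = (j - 5)*(j^2 - 3*j + 2) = (j - 5)*(j - 2)*(j - 1)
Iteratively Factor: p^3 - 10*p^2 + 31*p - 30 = (p - 3)*(p^2 - 7*p + 10) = (p - 5)*(p - 3)*(p - 2)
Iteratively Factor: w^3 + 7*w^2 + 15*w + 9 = (w + 1)*(w^2 + 6*w + 9) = (w + 1)*(w + 3)*(w + 3)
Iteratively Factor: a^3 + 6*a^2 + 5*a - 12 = (a + 3)*(a^2 + 3*a - 4) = (a - 1)*(a + 3)*(a + 4)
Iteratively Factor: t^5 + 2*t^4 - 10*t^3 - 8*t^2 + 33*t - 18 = (t - 1)*(t^4 + 3*t^3 - 7*t^2 - 15*t + 18) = (t - 1)*(t + 3)*(t^3 - 7*t + 6) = (t - 2)*(t - 1)*(t + 3)*(t^2 + 2*t - 3) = (t - 2)*(t - 1)^2*(t + 3)*(t + 3)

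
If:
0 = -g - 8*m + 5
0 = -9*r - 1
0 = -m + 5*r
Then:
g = 85/9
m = -5/9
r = -1/9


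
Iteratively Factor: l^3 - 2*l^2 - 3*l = (l)*(l^2 - 2*l - 3) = l*(l - 3)*(l + 1)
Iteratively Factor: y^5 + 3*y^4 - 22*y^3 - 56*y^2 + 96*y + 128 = (y - 2)*(y^4 + 5*y^3 - 12*y^2 - 80*y - 64) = (y - 2)*(y + 4)*(y^3 + y^2 - 16*y - 16) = (y - 4)*(y - 2)*(y + 4)*(y^2 + 5*y + 4) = (y - 4)*(y - 2)*(y + 4)^2*(y + 1)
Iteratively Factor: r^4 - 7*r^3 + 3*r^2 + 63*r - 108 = (r + 3)*(r^3 - 10*r^2 + 33*r - 36) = (r - 3)*(r + 3)*(r^2 - 7*r + 12) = (r - 3)^2*(r + 3)*(r - 4)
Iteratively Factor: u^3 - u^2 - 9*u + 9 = (u - 3)*(u^2 + 2*u - 3) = (u - 3)*(u + 3)*(u - 1)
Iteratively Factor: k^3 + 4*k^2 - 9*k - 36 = (k - 3)*(k^2 + 7*k + 12) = (k - 3)*(k + 4)*(k + 3)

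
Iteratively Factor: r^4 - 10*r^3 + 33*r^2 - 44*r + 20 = (r - 2)*(r^3 - 8*r^2 + 17*r - 10) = (r - 5)*(r - 2)*(r^2 - 3*r + 2) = (r - 5)*(r - 2)*(r - 1)*(r - 2)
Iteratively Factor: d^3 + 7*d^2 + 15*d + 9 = (d + 3)*(d^2 + 4*d + 3) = (d + 1)*(d + 3)*(d + 3)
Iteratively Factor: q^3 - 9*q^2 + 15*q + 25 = (q + 1)*(q^2 - 10*q + 25) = (q - 5)*(q + 1)*(q - 5)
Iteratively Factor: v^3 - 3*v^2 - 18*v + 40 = (v - 2)*(v^2 - v - 20) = (v - 2)*(v + 4)*(v - 5)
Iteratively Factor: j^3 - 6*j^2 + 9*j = (j)*(j^2 - 6*j + 9) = j*(j - 3)*(j - 3)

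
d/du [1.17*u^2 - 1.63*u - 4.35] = 2.34*u - 1.63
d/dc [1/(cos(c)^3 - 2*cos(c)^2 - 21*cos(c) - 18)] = (3*cos(c)^2 - 4*cos(c) - 21)*sin(c)/((cos(c) - 6)^2*(cos(c) + 1)^2*(cos(c) + 3)^2)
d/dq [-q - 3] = -1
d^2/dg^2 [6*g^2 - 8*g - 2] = 12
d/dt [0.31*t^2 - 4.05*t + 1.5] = 0.62*t - 4.05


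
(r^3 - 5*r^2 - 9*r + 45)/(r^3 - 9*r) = (r - 5)/r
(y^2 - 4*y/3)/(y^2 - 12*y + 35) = y*(3*y - 4)/(3*(y^2 - 12*y + 35))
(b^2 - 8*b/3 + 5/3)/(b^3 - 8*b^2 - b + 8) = (b - 5/3)/(b^2 - 7*b - 8)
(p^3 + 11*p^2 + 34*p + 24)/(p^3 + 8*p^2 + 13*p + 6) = (p + 4)/(p + 1)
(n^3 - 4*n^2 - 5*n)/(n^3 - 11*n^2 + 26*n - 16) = n*(n^2 - 4*n - 5)/(n^3 - 11*n^2 + 26*n - 16)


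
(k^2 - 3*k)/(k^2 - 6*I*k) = (k - 3)/(k - 6*I)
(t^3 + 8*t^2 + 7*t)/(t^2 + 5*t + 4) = t*(t + 7)/(t + 4)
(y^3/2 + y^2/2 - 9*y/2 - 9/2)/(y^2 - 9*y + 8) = (y^3 + y^2 - 9*y - 9)/(2*(y^2 - 9*y + 8))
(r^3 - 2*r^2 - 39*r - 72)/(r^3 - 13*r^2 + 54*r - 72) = (r^3 - 2*r^2 - 39*r - 72)/(r^3 - 13*r^2 + 54*r - 72)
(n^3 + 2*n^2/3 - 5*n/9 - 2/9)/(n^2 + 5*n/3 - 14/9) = (3*n^2 + 4*n + 1)/(3*n + 7)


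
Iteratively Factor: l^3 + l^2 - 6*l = (l + 3)*(l^2 - 2*l) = l*(l + 3)*(l - 2)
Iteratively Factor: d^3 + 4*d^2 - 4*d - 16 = (d + 2)*(d^2 + 2*d - 8) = (d - 2)*(d + 2)*(d + 4)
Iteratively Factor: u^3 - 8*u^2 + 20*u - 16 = (u - 4)*(u^2 - 4*u + 4) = (u - 4)*(u - 2)*(u - 2)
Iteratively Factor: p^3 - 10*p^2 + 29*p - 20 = (p - 5)*(p^2 - 5*p + 4) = (p - 5)*(p - 4)*(p - 1)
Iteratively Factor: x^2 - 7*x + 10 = (x - 5)*(x - 2)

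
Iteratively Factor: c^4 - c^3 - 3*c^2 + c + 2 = (c - 2)*(c^3 + c^2 - c - 1) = (c - 2)*(c + 1)*(c^2 - 1) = (c - 2)*(c - 1)*(c + 1)*(c + 1)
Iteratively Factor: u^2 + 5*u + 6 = (u + 3)*(u + 2)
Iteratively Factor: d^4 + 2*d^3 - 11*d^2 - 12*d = (d - 3)*(d^3 + 5*d^2 + 4*d) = d*(d - 3)*(d^2 + 5*d + 4) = d*(d - 3)*(d + 1)*(d + 4)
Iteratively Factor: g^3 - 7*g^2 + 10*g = (g - 5)*(g^2 - 2*g) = g*(g - 5)*(g - 2)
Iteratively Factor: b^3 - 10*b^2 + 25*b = (b - 5)*(b^2 - 5*b) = b*(b - 5)*(b - 5)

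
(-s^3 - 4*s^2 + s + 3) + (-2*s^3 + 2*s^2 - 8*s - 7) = -3*s^3 - 2*s^2 - 7*s - 4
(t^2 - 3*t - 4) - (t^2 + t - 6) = 2 - 4*t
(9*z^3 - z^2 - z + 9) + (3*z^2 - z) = 9*z^3 + 2*z^2 - 2*z + 9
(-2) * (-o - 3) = 2*o + 6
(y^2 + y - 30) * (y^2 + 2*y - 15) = y^4 + 3*y^3 - 43*y^2 - 75*y + 450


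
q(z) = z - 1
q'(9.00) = 1.00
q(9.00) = 8.00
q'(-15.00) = 1.00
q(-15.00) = -16.00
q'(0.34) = 1.00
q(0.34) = -0.66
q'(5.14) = 1.00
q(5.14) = 4.14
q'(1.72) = 1.00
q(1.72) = 0.72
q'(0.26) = 1.00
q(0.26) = -0.74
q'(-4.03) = 1.00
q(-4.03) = -5.03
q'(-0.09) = 1.00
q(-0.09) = -1.09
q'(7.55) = 1.00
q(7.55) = 6.55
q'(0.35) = 1.00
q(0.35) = -0.65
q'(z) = 1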